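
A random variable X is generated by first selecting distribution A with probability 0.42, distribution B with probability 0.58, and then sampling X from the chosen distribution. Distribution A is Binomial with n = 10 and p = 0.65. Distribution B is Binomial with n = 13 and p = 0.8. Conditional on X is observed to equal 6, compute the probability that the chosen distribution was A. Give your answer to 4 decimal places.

Likelihoods P(X=6 | ·): A: 0.237668; B: 0.00575794.
Posterior ∝ prior × likelihood. Numerator for A: 0.42·0.237668 = 0.0998208.
Normalizing constant: 0.42·0.237668 + 0.58·0.00575794 = 0.10316.
P(A | observation) = 0.0998208 / 0.10316 = 0.967627.

0.9676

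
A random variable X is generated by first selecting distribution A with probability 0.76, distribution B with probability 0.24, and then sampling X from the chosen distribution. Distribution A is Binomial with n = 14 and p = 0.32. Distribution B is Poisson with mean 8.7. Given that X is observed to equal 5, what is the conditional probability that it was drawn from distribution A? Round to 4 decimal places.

Likelihoods P(X=5 | ·): A: 0.208831; B: 0.0691915.
Posterior ∝ prior × likelihood. Numerator for A: 0.76·0.208831 = 0.158711.
Normalizing constant: 0.76·0.208831 + 0.24·0.0691915 = 0.175317.
P(A | observation) = 0.158711 / 0.175317 = 0.90528.

0.9053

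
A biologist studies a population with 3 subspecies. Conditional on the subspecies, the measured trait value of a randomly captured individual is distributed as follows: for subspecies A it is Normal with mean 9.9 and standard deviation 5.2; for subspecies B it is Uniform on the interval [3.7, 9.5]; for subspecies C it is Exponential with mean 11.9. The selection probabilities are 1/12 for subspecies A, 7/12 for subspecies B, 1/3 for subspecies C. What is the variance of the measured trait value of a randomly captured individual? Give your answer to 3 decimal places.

Per component, A: μ=9.9, E[X²]=125.05; B: μ=6.6, E[X²]=46.3633; C: μ=11.9, E[X²]=283.22.
E[X] = 0.0833333·9.9 + 0.583333·6.6 + 0.333333·11.9 = 8.64167.
E[X²] = 0.0833333·125.05 + 0.583333·46.3633 + 0.333333·283.22 = 131.873.
Var(X) = E[X²] − (E[X])² = 131.873 − 74.6784 = 57.1944.

57.194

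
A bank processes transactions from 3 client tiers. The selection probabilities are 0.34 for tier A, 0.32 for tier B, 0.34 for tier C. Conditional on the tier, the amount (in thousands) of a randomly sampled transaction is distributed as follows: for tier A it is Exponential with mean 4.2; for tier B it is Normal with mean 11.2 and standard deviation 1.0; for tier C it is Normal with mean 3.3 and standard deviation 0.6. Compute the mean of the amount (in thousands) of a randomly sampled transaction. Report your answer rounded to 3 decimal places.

Component means — A: 4.2; B: 11.2; C: 3.3.
E[X] = 0.34·4.2 + 0.32·11.2 + 0.34·3.3 = 6.134.

6.134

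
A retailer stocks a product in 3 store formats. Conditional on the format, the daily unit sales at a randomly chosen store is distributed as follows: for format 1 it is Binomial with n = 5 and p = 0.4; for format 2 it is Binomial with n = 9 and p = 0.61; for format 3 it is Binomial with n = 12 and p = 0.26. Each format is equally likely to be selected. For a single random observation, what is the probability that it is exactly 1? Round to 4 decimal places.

0.1253

Conditional on each format, P(X = 1): 1: 0.2592; 2: 0.00293825; 3: 0.113685.
By total probability, P(X = 1) = 0.333333·0.2592 + 0.333333·0.00293825 + 0.333333·0.113685 = 0.125274.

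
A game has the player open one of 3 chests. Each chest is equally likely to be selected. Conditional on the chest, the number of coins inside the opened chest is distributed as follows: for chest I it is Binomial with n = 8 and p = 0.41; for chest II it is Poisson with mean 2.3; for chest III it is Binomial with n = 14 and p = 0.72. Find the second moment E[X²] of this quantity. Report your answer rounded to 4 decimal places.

41.5708

For each component E[X²] = Var + (mean)², giving I: 12.6936; II: 7.59; III: 104.429.
Overall E[X²] = 0.333333·12.6936 + 0.333333·7.59 + 0.333333·104.429 = 41.5708.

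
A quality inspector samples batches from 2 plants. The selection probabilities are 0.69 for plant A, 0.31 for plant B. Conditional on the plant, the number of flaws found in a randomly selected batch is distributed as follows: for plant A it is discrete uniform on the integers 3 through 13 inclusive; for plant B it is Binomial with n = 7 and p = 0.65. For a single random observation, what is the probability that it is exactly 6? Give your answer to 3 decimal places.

0.120

Conditional on each plant, P(X = 6): A: 0.0909091; B: 0.184776.
By total probability, P(X = 6) = 0.69·0.0909091 + 0.31·0.184776 = 0.120008.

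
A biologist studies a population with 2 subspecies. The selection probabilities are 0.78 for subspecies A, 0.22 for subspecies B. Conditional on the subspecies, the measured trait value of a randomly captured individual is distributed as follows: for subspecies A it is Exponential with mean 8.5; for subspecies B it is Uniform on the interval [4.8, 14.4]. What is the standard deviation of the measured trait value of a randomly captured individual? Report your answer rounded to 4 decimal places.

7.6323

Per component, A: μ=8.5, E[X²]=144.5; B: μ=9.6, E[X²]=99.84.
E[X] = 0.78·8.5 + 0.22·9.6 = 8.742.
E[X²] = 0.78·144.5 + 0.22·99.84 = 134.675.
Var(X) = E[X²] − (E[X])² = 134.675 − 76.4226 = 58.2522.
SD(X) = √58.2522 = 7.63232.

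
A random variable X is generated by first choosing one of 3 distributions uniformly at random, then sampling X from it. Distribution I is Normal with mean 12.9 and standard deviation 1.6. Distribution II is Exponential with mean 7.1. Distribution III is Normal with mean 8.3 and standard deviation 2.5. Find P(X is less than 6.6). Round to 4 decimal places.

0.2845

Conditional on each component, P(X < 6.6): I: 4.11675e-05; II: 0.60528; III: 0.248252.
By total probability, P(X < 6.6) = 0.333333·4.11675e-05 + 0.333333·0.60528 + 0.333333·0.248252 = 0.284524.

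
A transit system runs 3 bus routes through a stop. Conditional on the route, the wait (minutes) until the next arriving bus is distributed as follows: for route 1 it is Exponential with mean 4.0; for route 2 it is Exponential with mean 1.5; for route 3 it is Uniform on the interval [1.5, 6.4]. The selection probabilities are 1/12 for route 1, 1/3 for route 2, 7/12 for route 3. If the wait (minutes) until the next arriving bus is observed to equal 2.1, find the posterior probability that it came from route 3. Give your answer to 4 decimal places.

0.6395

Likelihoods f(2.1 | ·): 1: 0.147889; 2: 0.164398; 3: 0.204082.
Posterior ∝ prior × likelihood. Numerator for 3: 0.583333·0.204082 = 0.119048.
Normalizing constant: 0.0833333·0.147889 + 0.333333·0.164398 + 0.583333·0.204082 = 0.186171.
P(3 | observation) = 0.119048 / 0.186171 = 0.639453.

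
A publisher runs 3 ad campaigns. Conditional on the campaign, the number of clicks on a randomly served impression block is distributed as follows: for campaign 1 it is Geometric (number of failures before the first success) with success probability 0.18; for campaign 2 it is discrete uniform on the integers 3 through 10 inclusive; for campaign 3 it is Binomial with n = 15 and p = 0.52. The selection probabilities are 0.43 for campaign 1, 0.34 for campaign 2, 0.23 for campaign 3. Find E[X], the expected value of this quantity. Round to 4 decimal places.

5.9629

Component means — 1: 4.55556; 2: 6.5; 3: 7.8.
E[X] = 0.43·4.55556 + 0.34·6.5 + 0.23·7.8 = 5.96289.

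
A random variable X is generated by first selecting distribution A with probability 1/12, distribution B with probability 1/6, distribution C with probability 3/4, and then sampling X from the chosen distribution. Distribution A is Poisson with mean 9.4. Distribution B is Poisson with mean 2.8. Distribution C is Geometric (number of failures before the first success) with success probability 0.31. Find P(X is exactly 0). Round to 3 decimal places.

0.243

Conditional on each component, P(X = 0): A: 8.27241e-05; B: 0.0608101; C: 0.31.
By total probability, P(X = 0) = 0.0833333·8.27241e-05 + 0.166667·0.0608101 + 0.75·0.31 = 0.242642.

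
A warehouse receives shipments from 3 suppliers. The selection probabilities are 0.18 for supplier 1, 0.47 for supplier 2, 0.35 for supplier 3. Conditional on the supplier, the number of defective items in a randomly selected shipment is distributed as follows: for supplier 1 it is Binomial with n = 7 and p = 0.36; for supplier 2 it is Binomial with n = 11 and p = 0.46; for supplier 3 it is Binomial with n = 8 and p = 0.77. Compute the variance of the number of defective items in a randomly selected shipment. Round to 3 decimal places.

3.650

Per component, 1: μ=2.52, E[X²]=7.9632; 2: μ=5.06, E[X²]=28.336; 3: μ=6.16, E[X²]=39.3624.
E[X] = 0.18·2.52 + 0.47·5.06 + 0.35·6.16 = 4.9878.
E[X²] = 0.18·7.9632 + 0.47·28.336 + 0.35·39.3624 = 28.5281.
Var(X) = E[X²] − (E[X])² = 28.5281 − 24.8781 = 3.64999.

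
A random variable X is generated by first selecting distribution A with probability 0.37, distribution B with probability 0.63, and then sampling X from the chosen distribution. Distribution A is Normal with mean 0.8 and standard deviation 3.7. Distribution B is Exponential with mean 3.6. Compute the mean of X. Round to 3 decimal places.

2.564

Component means — A: 0.8; B: 3.6.
E[X] = 0.37·0.8 + 0.63·3.6 = 2.564.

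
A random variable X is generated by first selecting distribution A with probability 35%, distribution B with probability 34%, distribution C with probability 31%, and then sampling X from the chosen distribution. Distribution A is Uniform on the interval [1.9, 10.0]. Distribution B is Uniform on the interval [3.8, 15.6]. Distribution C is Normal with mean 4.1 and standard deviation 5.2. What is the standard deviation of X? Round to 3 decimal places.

4.426

Per component, A: μ=5.95, E[X²]=40.87; B: μ=9.7, E[X²]=105.693; C: μ=4.1, E[X²]=43.85.
E[X] = 0.35·5.95 + 0.34·9.7 + 0.31·4.1 = 6.6515.
E[X²] = 0.35·40.87 + 0.34·105.693 + 0.31·43.85 = 63.8337.
Var(X) = E[X²] − (E[X])² = 63.8337 − 44.2425 = 19.5913.
SD(X) = √19.5913 = 4.4262.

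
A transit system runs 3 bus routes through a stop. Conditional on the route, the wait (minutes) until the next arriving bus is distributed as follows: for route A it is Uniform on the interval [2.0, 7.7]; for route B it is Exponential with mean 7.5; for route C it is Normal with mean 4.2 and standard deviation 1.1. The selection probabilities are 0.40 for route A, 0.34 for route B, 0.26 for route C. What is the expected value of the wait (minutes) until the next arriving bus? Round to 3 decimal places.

5.582

Component means — A: 4.85; B: 7.5; C: 4.2.
E[X] = 0.4·4.85 + 0.34·7.5 + 0.26·4.2 = 5.582.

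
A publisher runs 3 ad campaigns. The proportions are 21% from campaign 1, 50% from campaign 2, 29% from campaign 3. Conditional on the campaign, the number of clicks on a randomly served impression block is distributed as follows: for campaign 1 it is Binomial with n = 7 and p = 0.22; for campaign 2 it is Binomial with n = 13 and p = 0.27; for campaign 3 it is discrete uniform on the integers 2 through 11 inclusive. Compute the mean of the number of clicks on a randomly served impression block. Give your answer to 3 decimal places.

3.963

Component means — 1: 1.54; 2: 3.51; 3: 6.5.
E[X] = 0.21·1.54 + 0.5·3.51 + 0.29·6.5 = 3.9634.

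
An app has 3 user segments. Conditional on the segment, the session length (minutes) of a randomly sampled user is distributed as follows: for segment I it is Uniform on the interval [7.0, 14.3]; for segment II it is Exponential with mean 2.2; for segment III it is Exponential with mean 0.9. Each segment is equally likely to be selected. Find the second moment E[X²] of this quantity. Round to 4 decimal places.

43.0544

For each component E[X²] = Var + (mean)², giving I: 117.863; II: 9.68; III: 1.62.
Overall E[X²] = 0.333333·117.863 + 0.333333·9.68 + 0.333333·1.62 = 43.0544.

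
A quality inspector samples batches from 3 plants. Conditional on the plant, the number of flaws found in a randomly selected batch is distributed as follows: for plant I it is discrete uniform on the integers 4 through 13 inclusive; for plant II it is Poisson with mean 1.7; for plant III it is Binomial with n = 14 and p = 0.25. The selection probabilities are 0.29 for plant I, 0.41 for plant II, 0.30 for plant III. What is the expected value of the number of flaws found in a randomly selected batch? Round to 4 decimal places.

Component means — I: 8.5; II: 1.7; III: 3.5.
E[X] = 0.29·8.5 + 0.41·1.7 + 0.3·3.5 = 4.212.

4.2120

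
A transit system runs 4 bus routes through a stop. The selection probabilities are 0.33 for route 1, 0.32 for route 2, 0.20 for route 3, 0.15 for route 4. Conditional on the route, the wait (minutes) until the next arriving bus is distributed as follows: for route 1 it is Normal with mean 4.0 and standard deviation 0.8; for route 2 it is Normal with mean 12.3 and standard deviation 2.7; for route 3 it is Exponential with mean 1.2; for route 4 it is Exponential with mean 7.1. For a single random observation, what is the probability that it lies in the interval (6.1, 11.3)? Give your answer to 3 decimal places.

Conditional on each route, P(6.1 < X < 11.3): 1: 0.00433245; 2: 0.344724; 3: 0.00611785; 4: 0.21991.
By total probability, P(6.1 < X < 11.3) = 0.33·0.00433245 + 0.32·0.344724 + 0.2·0.00611785 + 0.15·0.21991 = 0.145951.

0.146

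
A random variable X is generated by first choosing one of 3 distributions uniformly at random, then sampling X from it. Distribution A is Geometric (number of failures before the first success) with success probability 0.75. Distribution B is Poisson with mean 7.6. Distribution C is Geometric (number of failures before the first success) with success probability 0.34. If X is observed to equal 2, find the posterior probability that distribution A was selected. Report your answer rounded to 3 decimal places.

Likelihoods P(X=2 | ·): A: 0.046875; B: 0.014453; C: 0.148104.
Posterior ∝ prior × likelihood. Numerator for A: 0.333333·0.046875 = 0.015625.
Normalizing constant: 0.333333·0.046875 + 0.333333·0.014453 + 0.333333·0.148104 = 0.0698107.
P(A | observation) = 0.015625 / 0.0698107 = 0.22382.

0.224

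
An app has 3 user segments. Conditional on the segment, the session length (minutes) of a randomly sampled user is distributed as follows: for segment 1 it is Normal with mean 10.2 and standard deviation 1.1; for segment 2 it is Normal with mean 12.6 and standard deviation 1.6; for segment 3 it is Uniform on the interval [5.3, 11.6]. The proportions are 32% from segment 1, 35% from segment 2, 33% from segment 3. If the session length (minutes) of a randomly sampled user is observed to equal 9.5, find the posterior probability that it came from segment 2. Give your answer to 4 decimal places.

0.0832

Likelihoods f(9.5 | ·): 1: 0.296198; 2: 0.0381628; 3: 0.15873.
Posterior ∝ prior × likelihood. Numerator for 2: 0.35·0.0381628 = 0.013357.
Normalizing constant: 0.32·0.296198 + 0.35·0.0381628 + 0.33·0.15873 = 0.160521.
P(2 | observation) = 0.013357 / 0.160521 = 0.08321.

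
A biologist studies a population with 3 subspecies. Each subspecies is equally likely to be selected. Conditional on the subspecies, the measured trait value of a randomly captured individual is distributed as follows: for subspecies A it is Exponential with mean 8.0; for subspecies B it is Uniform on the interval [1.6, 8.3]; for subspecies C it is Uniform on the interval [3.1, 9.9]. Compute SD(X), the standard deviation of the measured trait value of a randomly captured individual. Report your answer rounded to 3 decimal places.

Per component, A: μ=8, E[X²]=128; B: μ=4.95, E[X²]=28.2433; C: μ=6.5, E[X²]=46.1033.
E[X] = 0.333333·8 + 0.333333·4.95 + 0.333333·6.5 = 6.48333.
E[X²] = 0.333333·128 + 0.333333·28.2433 + 0.333333·46.1033 = 67.4489.
Var(X) = E[X²] − (E[X])² = 67.4489 − 42.0336 = 25.4153.
SD(X) = √25.4153 = 5.04136.

5.041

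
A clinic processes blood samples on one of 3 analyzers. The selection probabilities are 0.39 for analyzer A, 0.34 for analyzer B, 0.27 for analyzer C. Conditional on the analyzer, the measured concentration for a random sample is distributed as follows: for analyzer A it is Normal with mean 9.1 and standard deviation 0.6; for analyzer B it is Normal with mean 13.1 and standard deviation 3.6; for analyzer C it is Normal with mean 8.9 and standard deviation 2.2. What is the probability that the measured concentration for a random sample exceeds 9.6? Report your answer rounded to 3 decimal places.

Conditional on each analyzer, P(X > 9.6): A: 0.202328; B: 0.83453; C: 0.375174.
By total probability, P(X > 9.6) = 0.39·0.202328 + 0.34·0.83453 + 0.27·0.375174 = 0.463945.

0.464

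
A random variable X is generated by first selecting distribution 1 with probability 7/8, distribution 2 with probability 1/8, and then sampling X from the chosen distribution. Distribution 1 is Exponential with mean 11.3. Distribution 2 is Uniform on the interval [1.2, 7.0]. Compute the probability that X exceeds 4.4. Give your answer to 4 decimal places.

Conditional on each component, P(X > 4.4): 1: 0.677476; 2: 0.448276.
By total probability, P(X > 4.4) = 0.875·0.677476 + 0.125·0.448276 = 0.648826.

0.6488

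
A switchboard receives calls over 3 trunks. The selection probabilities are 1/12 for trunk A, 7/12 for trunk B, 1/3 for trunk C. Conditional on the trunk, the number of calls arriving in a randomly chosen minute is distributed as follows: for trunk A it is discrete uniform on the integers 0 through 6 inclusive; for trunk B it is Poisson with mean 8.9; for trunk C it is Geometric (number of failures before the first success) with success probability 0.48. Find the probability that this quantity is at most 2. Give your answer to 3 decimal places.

0.326

Conditional on each trunk, P(X ≤ 2): A: 0.428571; B: 0.00675193; C: 0.859392.
By total probability, P(X ≤ 2) = 0.0833333·0.428571 + 0.583333·0.00675193 + 0.333333·0.859392 = 0.326117.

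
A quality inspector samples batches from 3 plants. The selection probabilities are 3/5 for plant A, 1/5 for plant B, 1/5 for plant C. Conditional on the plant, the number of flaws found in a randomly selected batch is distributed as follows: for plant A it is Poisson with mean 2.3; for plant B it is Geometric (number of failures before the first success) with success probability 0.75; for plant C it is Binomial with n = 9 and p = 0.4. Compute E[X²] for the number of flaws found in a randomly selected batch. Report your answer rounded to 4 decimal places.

7.6891

For each component E[X²] = Var + (mean)², giving A: 7.59; B: 0.555556; C: 15.12.
Overall E[X²] = 0.6·7.59 + 0.2·0.555556 + 0.2·15.12 = 7.68911.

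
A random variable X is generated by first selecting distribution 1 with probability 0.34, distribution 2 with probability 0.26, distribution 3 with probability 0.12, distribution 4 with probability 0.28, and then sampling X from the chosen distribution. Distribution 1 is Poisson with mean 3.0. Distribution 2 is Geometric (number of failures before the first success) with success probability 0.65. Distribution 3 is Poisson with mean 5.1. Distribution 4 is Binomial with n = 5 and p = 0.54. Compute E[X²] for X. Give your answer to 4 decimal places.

For each component E[X²] = Var + (mean)², giving 1: 12; 2: 1.11834; 3: 31.11; 4: 8.532.
Overall E[X²] = 0.34·12 + 0.26·1.11834 + 0.12·31.11 + 0.28·8.532 = 10.4929.

10.4929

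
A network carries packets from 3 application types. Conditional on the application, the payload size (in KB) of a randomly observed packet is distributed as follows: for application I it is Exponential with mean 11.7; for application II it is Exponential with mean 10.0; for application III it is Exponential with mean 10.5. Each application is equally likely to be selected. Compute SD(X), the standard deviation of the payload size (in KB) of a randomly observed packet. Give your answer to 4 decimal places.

10.7806

Per component, I: μ=11.7, E[X²]=273.78; II: μ=10, E[X²]=200; III: μ=10.5, E[X²]=220.5.
E[X] = 0.333333·11.7 + 0.333333·10 + 0.333333·10.5 = 10.7333.
E[X²] = 0.333333·273.78 + 0.333333·200 + 0.333333·220.5 = 231.427.
Var(X) = E[X²] − (E[X])² = 231.427 − 115.204 = 116.222.
SD(X) = √116.222 = 10.7806.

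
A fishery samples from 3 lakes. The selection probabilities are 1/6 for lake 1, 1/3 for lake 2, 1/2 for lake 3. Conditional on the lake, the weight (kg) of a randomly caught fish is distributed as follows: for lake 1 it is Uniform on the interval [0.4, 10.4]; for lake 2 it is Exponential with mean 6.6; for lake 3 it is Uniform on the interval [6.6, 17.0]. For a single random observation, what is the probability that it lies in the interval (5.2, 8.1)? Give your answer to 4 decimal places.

Conditional on each lake, P(5.2 < X < 8.1): 1: 0.29; 2: 0.161718; 3: 0.144231.
By total probability, P(5.2 < X < 8.1) = 0.166667·0.29 + 0.333333·0.161718 + 0.5·0.144231 = 0.174355.

0.1744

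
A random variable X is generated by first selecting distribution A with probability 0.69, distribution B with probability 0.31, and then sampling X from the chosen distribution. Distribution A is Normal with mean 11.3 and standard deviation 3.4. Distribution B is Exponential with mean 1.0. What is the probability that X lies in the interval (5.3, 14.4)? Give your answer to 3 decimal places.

0.540

Conditional on each component, P(5.3 < X < 14.4): A: 0.780247; B: 0.00499104.
By total probability, P(5.3 < X < 14.4) = 0.69·0.780247 + 0.31·0.00499104 = 0.539918.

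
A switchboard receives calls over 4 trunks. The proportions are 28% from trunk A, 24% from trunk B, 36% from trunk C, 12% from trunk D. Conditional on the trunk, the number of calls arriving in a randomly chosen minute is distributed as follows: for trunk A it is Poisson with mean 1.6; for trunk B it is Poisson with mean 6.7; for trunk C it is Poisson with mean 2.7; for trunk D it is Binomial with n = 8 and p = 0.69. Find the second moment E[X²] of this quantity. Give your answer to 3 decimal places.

21.005

For each component E[X²] = Var + (mean)², giving A: 4.16; B: 51.59; C: 9.99; D: 32.1816.
Overall E[X²] = 0.28·4.16 + 0.24·51.59 + 0.36·9.99 + 0.12·32.1816 = 21.0046.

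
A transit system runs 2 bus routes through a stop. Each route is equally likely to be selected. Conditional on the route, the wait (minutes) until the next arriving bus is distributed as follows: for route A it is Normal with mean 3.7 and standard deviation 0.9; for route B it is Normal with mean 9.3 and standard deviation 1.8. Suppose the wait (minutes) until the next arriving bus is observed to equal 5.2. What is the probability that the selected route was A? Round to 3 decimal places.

Likelihoods f(5.2 | ·): A: 0.11053; B: 0.0165584.
Posterior ∝ prior × likelihood. Numerator for A: 0.5·0.11053 = 0.0552651.
Normalizing constant: 0.5·0.11053 + 0.5·0.0165584 = 0.0635443.
P(A | observation) = 0.0552651 / 0.0635443 = 0.86971.

0.870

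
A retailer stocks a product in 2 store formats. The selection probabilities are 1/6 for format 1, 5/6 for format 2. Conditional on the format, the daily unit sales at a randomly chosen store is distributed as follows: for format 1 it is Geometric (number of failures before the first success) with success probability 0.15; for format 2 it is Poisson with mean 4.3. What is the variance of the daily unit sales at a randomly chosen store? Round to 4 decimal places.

10.1390

Per component, 1: μ=5.66667, E[X²]=69.8889; 2: μ=4.3, E[X²]=22.79.
E[X] = 0.166667·5.66667 + 0.833333·4.3 = 4.52778.
E[X²] = 0.166667·69.8889 + 0.833333·22.79 = 30.6398.
Var(X) = E[X²] − (E[X])² = 30.6398 − 20.5008 = 10.139.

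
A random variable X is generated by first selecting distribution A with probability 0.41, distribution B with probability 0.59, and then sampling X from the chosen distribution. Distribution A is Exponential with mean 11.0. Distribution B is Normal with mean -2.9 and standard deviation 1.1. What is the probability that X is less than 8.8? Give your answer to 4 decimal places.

Conditional on each component, P(X < 8.8): A: 0.550671; B: 1.
By total probability, P(X < 8.8) = 0.41·0.550671 + 0.59·1 = 0.815775.

0.8158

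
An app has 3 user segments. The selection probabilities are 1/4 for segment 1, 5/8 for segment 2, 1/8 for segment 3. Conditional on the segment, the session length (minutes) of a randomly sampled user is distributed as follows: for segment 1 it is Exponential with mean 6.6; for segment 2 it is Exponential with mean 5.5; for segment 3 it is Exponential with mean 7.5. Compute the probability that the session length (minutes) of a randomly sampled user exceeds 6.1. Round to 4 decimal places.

Conditional on each segment, P(X > 6.1): 1: 0.396832; 2: 0.329859; 3: 0.443378.
By total probability, P(X > 6.1) = 0.25·0.396832 + 0.625·0.329859 + 0.125·0.443378 = 0.360792.

0.3608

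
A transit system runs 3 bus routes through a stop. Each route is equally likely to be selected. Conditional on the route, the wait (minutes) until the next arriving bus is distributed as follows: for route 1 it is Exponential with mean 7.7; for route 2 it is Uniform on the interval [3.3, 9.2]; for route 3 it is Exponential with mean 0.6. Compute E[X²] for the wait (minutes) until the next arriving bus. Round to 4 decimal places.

For each component E[X²] = Var + (mean)², giving 1: 118.58; 2: 41.9633; 3: 0.72.
Overall E[X²] = 0.333333·118.58 + 0.333333·41.9633 + 0.333333·0.72 = 53.7544.

53.7544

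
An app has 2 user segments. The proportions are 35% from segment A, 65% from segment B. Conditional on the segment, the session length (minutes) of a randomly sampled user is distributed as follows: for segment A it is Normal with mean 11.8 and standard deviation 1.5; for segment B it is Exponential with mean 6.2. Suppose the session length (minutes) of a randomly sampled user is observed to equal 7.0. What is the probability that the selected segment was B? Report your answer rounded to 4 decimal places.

Likelihoods f(7.0 | ·): A: 0.00158939; B: 0.0521526.
Posterior ∝ prior × likelihood. Numerator for B: 0.65·0.0521526 = 0.0338992.
Normalizing constant: 0.35·0.00158939 + 0.65·0.0521526 = 0.0344555.
P(B | observation) = 0.0338992 / 0.0344555 = 0.983855.

0.9839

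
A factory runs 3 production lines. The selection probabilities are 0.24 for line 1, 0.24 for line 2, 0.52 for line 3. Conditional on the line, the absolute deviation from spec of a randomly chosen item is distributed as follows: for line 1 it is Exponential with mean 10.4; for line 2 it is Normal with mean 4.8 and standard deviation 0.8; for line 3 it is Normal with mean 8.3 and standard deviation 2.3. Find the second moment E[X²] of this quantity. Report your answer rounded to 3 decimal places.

96.174

For each component E[X²] = Var + (mean)², giving 1: 216.32; 2: 23.68; 3: 74.18.
Overall E[X²] = 0.24·216.32 + 0.24·23.68 + 0.52·74.18 = 96.1736.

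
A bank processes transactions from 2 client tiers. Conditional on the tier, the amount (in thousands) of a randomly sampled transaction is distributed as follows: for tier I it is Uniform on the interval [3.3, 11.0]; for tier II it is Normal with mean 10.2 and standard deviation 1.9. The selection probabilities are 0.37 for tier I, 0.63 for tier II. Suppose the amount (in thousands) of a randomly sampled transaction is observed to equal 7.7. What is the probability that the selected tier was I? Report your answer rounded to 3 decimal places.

Likelihoods f(7.7 | ·): I: 0.12987; II: 0.0883505.
Posterior ∝ prior × likelihood. Numerator for I: 0.37·0.12987 = 0.0480519.
Normalizing constant: 0.37·0.12987 + 0.63·0.0883505 = 0.103713.
P(I | observation) = 0.0480519 / 0.103713 = 0.463318.

0.463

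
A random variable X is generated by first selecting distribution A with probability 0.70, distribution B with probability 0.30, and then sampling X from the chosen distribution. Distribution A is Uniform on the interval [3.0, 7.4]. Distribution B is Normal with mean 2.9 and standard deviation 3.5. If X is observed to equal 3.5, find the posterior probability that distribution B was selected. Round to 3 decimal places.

Likelihoods f(3.5 | ·): A: 0.227273; B: 0.112321.
Posterior ∝ prior × likelihood. Numerator for B: 0.3·0.112321 = 0.0336963.
Normalizing constant: 0.7·0.227273 + 0.3·0.112321 = 0.192787.
P(B | observation) = 0.0336963 / 0.192787 = 0.174785.

0.175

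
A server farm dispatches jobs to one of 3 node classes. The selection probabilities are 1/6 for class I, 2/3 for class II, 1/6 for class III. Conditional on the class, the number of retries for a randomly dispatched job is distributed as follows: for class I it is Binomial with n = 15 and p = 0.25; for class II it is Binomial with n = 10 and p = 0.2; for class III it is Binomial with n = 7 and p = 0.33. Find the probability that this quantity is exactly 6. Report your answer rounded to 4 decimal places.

Conditional on each class, P(X = 6): I: 0.0917478; II: 0.00550502; III: 0.00605698.
By total probability, P(X = 6) = 0.166667·0.0917478 + 0.666667·0.00550502 + 0.166667·0.00605698 = 0.0199708.

0.0200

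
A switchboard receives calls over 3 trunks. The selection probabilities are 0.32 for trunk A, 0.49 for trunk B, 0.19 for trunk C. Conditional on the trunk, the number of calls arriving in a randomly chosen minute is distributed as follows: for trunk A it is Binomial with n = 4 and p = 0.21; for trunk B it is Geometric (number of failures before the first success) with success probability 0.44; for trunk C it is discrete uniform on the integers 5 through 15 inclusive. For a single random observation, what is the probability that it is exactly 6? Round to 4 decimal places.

0.0239

Conditional on each trunk, P(X = 6): A: 0; B: 0.01357; C: 0.0909091.
By total probability, P(X = 6) = 0.32·0 + 0.49·0.01357 + 0.19·0.0909091 = 0.023922.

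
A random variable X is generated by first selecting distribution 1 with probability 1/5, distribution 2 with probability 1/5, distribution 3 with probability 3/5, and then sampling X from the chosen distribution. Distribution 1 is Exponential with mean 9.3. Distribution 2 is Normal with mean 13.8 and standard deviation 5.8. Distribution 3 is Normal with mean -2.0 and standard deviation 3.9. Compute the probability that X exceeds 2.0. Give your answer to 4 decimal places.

0.4486

Conditional on each component, P(X > 2.0): 1: 0.806498; 2: 0.979049; 3: 0.15253.
By total probability, P(X > 2.0) = 0.2·0.806498 + 0.2·0.979049 + 0.6·0.15253 = 0.448628.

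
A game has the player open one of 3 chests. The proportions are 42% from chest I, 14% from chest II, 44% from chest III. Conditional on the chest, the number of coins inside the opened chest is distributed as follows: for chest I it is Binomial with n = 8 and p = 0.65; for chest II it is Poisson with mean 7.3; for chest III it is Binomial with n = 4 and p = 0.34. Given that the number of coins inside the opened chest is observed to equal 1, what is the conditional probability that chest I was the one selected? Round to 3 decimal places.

Likelihoods P(X=1 | ·): I: 0.00334564; II: 0.00493143; III: 0.390995.
Posterior ∝ prior × likelihood. Numerator for I: 0.42·0.00334564 = 0.00140517.
Normalizing constant: 0.42·0.00334564 + 0.14·0.00493143 + 0.44·0.390995 = 0.174133.
P(I | observation) = 0.00140517 / 0.174133 = 0.00806951.

0.008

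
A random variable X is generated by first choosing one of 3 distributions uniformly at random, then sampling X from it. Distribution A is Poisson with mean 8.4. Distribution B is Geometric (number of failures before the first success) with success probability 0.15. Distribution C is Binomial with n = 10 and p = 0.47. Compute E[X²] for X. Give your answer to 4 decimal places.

For each component E[X²] = Var + (mean)², giving A: 78.96; B: 69.8889; C: 24.581.
Overall E[X²] = 0.333333·78.96 + 0.333333·69.8889 + 0.333333·24.581 = 57.81.

57.8100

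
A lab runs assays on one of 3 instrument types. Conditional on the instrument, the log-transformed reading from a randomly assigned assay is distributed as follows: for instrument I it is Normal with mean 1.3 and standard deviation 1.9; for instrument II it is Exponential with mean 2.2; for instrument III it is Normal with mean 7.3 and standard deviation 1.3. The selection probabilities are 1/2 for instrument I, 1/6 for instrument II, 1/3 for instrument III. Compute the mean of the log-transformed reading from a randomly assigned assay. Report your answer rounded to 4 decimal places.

3.4500

Component means — I: 1.3; II: 2.2; III: 7.3.
E[X] = 0.5·1.3 + 0.166667·2.2 + 0.333333·7.3 = 3.45.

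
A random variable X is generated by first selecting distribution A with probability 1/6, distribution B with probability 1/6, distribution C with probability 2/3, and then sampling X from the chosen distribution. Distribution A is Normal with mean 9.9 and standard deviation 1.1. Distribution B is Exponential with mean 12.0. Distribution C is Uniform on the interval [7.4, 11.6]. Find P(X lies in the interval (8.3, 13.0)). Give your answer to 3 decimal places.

Conditional on each component, P(8.3 < X < 13.0): A: 0.924688; B: 0.162275; C: 0.785714.
By total probability, P(8.3 < X < 13.0) = 0.166667·0.924688 + 0.166667·0.162275 + 0.666667·0.785714 = 0.70497.

0.705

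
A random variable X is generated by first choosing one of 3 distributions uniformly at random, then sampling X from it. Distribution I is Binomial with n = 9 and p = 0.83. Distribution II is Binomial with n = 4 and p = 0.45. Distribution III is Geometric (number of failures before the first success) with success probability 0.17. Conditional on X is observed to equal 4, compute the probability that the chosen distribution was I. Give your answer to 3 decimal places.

0.065

Likelihoods P(X=4 | ·): I: 0.00849039; II: 0.0410063; III: 0.0806791.
Posterior ∝ prior × likelihood. Numerator for I: 0.333333·0.00849039 = 0.00283013.
Normalizing constant: 0.333333·0.00849039 + 0.333333·0.0410063 + 0.333333·0.0806791 = 0.0433919.
P(I | observation) = 0.00283013 / 0.0433919 = 0.0652225.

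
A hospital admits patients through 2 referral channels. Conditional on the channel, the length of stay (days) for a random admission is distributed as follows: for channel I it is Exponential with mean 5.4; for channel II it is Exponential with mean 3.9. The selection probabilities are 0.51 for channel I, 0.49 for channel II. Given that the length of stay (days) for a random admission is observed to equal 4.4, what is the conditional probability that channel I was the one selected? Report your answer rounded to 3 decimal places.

Likelihoods f(4.4 | ·): I: 0.0819854; II: 0.0829778.
Posterior ∝ prior × likelihood. Numerator for I: 0.51·0.0819854 = 0.0418126.
Normalizing constant: 0.51·0.0819854 + 0.49·0.0829778 = 0.0824717.
P(I | observation) = 0.0418126 / 0.0824717 = 0.506993.

0.507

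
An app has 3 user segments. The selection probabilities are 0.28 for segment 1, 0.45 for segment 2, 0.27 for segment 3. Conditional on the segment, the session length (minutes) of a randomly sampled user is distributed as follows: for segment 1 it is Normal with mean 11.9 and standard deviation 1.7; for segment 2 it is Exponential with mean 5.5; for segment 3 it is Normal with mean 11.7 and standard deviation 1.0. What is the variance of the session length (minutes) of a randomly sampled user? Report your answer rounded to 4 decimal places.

Per component, 1: μ=11.9, E[X²]=144.5; 2: μ=5.5, E[X²]=60.5; 3: μ=11.7, E[X²]=137.89.
E[X] = 0.28·11.9 + 0.45·5.5 + 0.27·11.7 = 8.966.
E[X²] = 0.28·144.5 + 0.45·60.5 + 0.27·137.89 = 104.915.
Var(X) = E[X²] − (E[X])² = 104.915 − 80.3892 = 24.5261.

24.5261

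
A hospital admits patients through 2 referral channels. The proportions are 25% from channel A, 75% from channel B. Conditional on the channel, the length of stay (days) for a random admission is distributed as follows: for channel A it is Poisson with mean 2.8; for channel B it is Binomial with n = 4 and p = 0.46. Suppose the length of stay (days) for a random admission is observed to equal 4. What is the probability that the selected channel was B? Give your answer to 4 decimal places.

Likelihoods P(X=4 | ·): A: 0.155739; B: 0.0447746.
Posterior ∝ prior × likelihood. Numerator for B: 0.75·0.0447746 = 0.0335809.
Normalizing constant: 0.25·0.155739 + 0.75·0.0447746 = 0.0725156.
P(B | observation) = 0.0335809 / 0.0725156 = 0.463086.

0.4631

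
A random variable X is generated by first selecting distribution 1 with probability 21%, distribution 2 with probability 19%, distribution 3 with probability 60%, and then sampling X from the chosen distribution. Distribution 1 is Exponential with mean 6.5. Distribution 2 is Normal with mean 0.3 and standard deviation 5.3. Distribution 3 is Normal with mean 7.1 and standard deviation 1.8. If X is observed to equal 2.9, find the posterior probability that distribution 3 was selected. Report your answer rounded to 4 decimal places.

Likelihoods f(2.9 | ·): 1: 0.0984747; 2: 0.0667385; 3: 0.0145677.
Posterior ∝ prior × likelihood. Numerator for 3: 0.6·0.0145677 = 0.00874063.
Normalizing constant: 0.21·0.0984747 + 0.19·0.0667385 + 0.6·0.0145677 = 0.0421006.
P(3 | observation) = 0.00874063 / 0.0421006 = 0.207613.

0.2076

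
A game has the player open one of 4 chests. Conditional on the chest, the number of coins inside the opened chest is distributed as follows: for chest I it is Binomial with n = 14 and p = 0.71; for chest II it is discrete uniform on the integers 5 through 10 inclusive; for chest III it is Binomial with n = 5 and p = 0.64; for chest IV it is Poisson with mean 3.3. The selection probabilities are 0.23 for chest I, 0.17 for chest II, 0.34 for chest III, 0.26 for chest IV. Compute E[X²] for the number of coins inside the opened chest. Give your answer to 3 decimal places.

41.009

For each component E[X²] = Var + (mean)², giving I: 101.686; II: 59.1667; III: 11.392; IV: 14.19.
Overall E[X²] = 0.23·101.686 + 0.17·59.1667 + 0.34·11.392 + 0.26·14.19 = 41.0088.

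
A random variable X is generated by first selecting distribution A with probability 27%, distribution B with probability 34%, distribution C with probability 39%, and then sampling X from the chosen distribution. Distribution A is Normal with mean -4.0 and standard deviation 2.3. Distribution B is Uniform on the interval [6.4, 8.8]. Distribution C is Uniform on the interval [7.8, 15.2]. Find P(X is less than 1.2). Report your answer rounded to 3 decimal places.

Conditional on each component, P(X < 1.2): A: 0.988116; B: 0; C: 0.
By total probability, P(X < 1.2) = 0.27·0.988116 + 0.34·0 + 0.39·0 = 0.266791.

0.267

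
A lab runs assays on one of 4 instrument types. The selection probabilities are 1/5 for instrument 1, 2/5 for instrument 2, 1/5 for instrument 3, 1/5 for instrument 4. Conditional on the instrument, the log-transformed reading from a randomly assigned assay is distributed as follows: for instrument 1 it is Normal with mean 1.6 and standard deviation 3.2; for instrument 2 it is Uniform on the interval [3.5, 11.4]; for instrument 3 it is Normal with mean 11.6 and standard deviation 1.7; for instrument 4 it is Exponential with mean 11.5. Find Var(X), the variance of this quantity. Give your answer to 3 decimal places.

Per component, 1: μ=1.6, E[X²]=12.8; 2: μ=7.45, E[X²]=60.7033; 3: μ=11.6, E[X²]=137.45; 4: μ=11.5, E[X²]=264.5.
E[X] = 0.2·1.6 + 0.4·7.45 + 0.2·11.6 + 0.2·11.5 = 7.92.
E[X²] = 0.2·12.8 + 0.4·60.7033 + 0.2·137.45 + 0.2·264.5 = 107.231.
Var(X) = E[X²] − (E[X])² = 107.231 − 62.7264 = 44.5049.

44.505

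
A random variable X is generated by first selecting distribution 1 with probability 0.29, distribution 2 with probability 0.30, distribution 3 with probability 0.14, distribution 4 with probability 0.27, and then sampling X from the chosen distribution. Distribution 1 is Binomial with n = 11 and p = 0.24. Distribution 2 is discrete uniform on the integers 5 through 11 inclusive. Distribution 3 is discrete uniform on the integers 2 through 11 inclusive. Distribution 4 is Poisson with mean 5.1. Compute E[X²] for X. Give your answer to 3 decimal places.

38.473

For each component E[X²] = Var + (mean)², giving 1: 8.976; 2: 68; 3: 50.5; 4: 31.11.
Overall E[X²] = 0.29·8.976 + 0.3·68 + 0.14·50.5 + 0.27·31.11 = 38.4727.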